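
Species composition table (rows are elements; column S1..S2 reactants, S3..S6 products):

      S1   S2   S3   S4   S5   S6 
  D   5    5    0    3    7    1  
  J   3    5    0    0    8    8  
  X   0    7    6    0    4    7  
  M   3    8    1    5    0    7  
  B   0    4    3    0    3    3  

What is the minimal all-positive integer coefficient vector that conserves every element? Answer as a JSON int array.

Coefficients: [3, 3, 1, 5, 2, 1]

D: 3·5+3·5 = 30 | 1·0+5·3+2·7+1·1 = 30
J: 3·3+3·5 = 24 | 1·0+5·0+2·8+1·8 = 24
X: 3·0+3·7 = 21 | 1·6+5·0+2·4+1·7 = 21
M: 3·3+3·8 = 33 | 1·1+5·5+2·0+1·7 = 33
B: 3·0+3·4 = 12 | 1·3+5·0+2·3+1·3 = 12
gcd(3,3,1,5,2,1) = 1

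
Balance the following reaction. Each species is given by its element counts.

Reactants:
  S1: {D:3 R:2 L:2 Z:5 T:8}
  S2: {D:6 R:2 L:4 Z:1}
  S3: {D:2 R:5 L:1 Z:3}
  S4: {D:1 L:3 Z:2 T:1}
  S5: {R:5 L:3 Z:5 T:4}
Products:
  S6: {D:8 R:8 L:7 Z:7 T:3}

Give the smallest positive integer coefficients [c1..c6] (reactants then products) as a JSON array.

D: 1·3+4·6+5·2+3·1+1·0 = 40 | 5·8 = 40
R: 1·2+4·2+5·5+3·0+1·5 = 40 | 5·8 = 40
L: 1·2+4·4+5·1+3·3+1·3 = 35 | 5·7 = 35
Z: 1·5+4·1+5·3+3·2+1·5 = 35 | 5·7 = 35
T: 1·8+4·0+5·0+3·1+1·4 = 15 | 5·3 = 15
gcd(1,4,5,3,1,5) = 1

Coefficients: [1, 4, 5, 3, 1, 5]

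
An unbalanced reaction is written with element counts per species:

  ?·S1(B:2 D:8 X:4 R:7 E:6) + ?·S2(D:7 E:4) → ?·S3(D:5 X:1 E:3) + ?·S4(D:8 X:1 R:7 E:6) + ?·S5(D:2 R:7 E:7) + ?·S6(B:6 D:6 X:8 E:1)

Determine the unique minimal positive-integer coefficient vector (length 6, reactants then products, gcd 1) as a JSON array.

Coefficients: [6, 3, 3, 5, 1, 2]

B: 6·2+3·0 = 12 | 3·0+5·0+1·0+2·6 = 12
D: 6·8+3·7 = 69 | 3·5+5·8+1·2+2·6 = 69
X: 6·4+3·0 = 24 | 3·1+5·1+1·0+2·8 = 24
R: 6·7+3·0 = 42 | 3·0+5·7+1·7+2·0 = 42
E: 6·6+3·4 = 48 | 3·3+5·6+1·7+2·1 = 48
gcd(6,3,3,5,1,2) = 1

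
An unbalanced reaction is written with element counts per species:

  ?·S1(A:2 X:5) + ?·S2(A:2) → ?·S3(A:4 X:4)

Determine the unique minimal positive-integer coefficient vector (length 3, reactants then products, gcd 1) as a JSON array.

A: 4·2+6·2 = 20 | 5·4 = 20
X: 4·5+6·0 = 20 | 5·4 = 20
gcd(4,6,5) = 1

Coefficients: [4, 6, 5]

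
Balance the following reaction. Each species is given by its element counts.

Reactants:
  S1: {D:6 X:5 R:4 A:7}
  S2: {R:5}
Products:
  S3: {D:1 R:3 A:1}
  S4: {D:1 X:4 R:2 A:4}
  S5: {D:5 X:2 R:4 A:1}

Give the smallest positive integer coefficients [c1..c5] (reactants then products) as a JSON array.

D: 2·6+3·0 = 12 | 5·1+2·1+1·5 = 12
X: 2·5+3·0 = 10 | 5·0+2·4+1·2 = 10
R: 2·4+3·5 = 23 | 5·3+2·2+1·4 = 23
A: 2·7+3·0 = 14 | 5·1+2·4+1·1 = 14
gcd(2,3,5,2,1) = 1

Coefficients: [2, 3, 5, 2, 1]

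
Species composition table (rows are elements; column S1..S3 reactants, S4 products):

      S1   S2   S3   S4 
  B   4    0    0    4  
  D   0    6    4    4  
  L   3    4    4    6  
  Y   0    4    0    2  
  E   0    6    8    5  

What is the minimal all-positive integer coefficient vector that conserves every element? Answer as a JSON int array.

Coefficients: [4, 2, 1, 4]

B: 4·4+2·0+1·0 = 16 | 4·4 = 16
D: 4·0+2·6+1·4 = 16 | 4·4 = 16
L: 4·3+2·4+1·4 = 24 | 4·6 = 24
Y: 4·0+2·4+1·0 = 8 | 4·2 = 8
E: 4·0+2·6+1·8 = 20 | 4·5 = 20
gcd(4,2,1,4) = 1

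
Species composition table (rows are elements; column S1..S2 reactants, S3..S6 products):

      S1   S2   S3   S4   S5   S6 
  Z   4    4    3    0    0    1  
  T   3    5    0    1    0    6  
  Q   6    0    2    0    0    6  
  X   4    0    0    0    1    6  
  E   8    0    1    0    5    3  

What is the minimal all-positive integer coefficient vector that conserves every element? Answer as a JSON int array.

Coefficients: [4, 1, 6, 5, 4, 2]

Z: 4·4+1·4 = 20 | 6·3+5·0+4·0+2·1 = 20
T: 4·3+1·5 = 17 | 6·0+5·1+4·0+2·6 = 17
Q: 4·6+1·0 = 24 | 6·2+5·0+4·0+2·6 = 24
X: 4·4+1·0 = 16 | 6·0+5·0+4·1+2·6 = 16
E: 4·8+1·0 = 32 | 6·1+5·0+4·5+2·3 = 32
gcd(4,1,6,5,4,2) = 1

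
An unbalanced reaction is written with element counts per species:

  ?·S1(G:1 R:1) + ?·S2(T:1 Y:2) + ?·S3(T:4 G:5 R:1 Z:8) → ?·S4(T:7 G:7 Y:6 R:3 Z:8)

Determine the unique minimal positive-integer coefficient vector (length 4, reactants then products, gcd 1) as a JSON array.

T: 2·0+3·1+1·4 = 7 | 1·7 = 7
G: 2·1+3·0+1·5 = 7 | 1·7 = 7
Y: 2·0+3·2+1·0 = 6 | 1·6 = 6
R: 2·1+3·0+1·1 = 3 | 1·3 = 3
Z: 2·0+3·0+1·8 = 8 | 1·8 = 8
gcd(2,3,1,1) = 1

Coefficients: [2, 3, 1, 1]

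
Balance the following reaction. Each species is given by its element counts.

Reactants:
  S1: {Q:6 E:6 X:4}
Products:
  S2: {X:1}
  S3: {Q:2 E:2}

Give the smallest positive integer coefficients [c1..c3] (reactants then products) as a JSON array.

Coefficients: [1, 4, 3]

Q: 1·6 = 6 | 4·0+3·2 = 6
E: 1·6 = 6 | 4·0+3·2 = 6
X: 1·4 = 4 | 4·1+3·0 = 4
gcd(1,4,3) = 1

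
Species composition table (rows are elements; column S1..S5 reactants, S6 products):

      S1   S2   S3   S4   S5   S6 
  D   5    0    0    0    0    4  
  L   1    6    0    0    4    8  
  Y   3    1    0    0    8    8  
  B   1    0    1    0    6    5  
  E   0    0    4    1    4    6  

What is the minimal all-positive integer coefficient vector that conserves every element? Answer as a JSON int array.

D: 4·5+4·0+3·0+6·0+3·0 = 20 | 5·4 = 20
L: 4·1+4·6+3·0+6·0+3·4 = 40 | 5·8 = 40
Y: 4·3+4·1+3·0+6·0+3·8 = 40 | 5·8 = 40
B: 4·1+4·0+3·1+6·0+3·6 = 25 | 5·5 = 25
E: 4·0+4·0+3·4+6·1+3·4 = 30 | 5·6 = 30
gcd(4,4,3,6,3,5) = 1

Coefficients: [4, 4, 3, 6, 3, 5]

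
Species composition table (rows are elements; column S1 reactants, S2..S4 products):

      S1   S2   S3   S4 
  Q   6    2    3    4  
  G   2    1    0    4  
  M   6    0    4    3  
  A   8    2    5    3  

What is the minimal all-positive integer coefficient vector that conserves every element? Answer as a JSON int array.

Q: 5·6 = 30 | 2·2+6·3+2·4 = 30
G: 5·2 = 10 | 2·1+6·0+2·4 = 10
M: 5·6 = 30 | 2·0+6·4+2·3 = 30
A: 5·8 = 40 | 2·2+6·5+2·3 = 40
gcd(5,2,6,2) = 1

Coefficients: [5, 2, 6, 2]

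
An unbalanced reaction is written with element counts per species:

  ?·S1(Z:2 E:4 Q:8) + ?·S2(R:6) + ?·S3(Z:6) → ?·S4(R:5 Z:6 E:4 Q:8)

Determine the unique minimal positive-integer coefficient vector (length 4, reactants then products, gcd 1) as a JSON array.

Coefficients: [6, 5, 4, 6]

R: 6·0+5·6+4·0 = 30 | 6·5 = 30
Z: 6·2+5·0+4·6 = 36 | 6·6 = 36
E: 6·4+5·0+4·0 = 24 | 6·4 = 24
Q: 6·8+5·0+4·0 = 48 | 6·8 = 48
gcd(6,5,4,6) = 1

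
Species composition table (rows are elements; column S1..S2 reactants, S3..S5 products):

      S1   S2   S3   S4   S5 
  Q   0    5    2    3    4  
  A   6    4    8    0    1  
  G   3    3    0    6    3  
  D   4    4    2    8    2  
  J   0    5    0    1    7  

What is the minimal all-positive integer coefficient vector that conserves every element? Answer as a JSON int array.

Coefficients: [1, 3, 2, 1, 2]

Q: 1·0+3·5 = 15 | 2·2+1·3+2·4 = 15
A: 1·6+3·4 = 18 | 2·8+1·0+2·1 = 18
G: 1·3+3·3 = 12 | 2·0+1·6+2·3 = 12
D: 1·4+3·4 = 16 | 2·2+1·8+2·2 = 16
J: 1·0+3·5 = 15 | 2·0+1·1+2·7 = 15
gcd(1,3,2,1,2) = 1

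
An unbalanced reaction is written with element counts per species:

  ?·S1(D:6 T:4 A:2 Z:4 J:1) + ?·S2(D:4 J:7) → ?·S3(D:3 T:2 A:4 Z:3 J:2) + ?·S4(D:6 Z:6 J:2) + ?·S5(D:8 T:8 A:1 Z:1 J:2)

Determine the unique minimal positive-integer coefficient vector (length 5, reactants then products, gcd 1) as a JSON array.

Coefficients: [5, 1, 2, 2, 2]

D: 5·6+1·4 = 34 | 2·3+2·6+2·8 = 34
T: 5·4+1·0 = 20 | 2·2+2·0+2·8 = 20
A: 5·2+1·0 = 10 | 2·4+2·0+2·1 = 10
Z: 5·4+1·0 = 20 | 2·3+2·6+2·1 = 20
J: 5·1+1·7 = 12 | 2·2+2·2+2·2 = 12
gcd(5,1,2,2,2) = 1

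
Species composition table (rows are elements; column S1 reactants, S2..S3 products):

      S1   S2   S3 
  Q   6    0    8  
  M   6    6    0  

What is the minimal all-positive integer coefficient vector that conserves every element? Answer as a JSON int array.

Q: 4·6 = 24 | 4·0+3·8 = 24
M: 4·6 = 24 | 4·6+3·0 = 24
gcd(4,4,3) = 1

Coefficients: [4, 4, 3]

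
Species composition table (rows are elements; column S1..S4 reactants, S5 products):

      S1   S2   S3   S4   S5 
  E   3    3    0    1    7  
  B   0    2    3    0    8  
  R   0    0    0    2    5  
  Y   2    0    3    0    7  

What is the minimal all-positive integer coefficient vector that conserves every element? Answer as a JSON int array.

E: 1·3+2·3+4·0+5·1 = 14 | 2·7 = 14
B: 1·0+2·2+4·3+5·0 = 16 | 2·8 = 16
R: 1·0+2·0+4·0+5·2 = 10 | 2·5 = 10
Y: 1·2+2·0+4·3+5·0 = 14 | 2·7 = 14
gcd(1,2,4,5,2) = 1

Coefficients: [1, 2, 4, 5, 2]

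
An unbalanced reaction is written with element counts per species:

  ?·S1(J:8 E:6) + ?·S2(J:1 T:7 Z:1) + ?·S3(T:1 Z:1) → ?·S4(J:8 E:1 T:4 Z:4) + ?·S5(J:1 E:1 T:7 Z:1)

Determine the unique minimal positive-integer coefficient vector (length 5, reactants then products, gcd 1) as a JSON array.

Coefficients: [1, 5, 4, 1, 5]

J: 1·8+5·1+4·0 = 13 | 1·8+5·1 = 13
E: 1·6+5·0+4·0 = 6 | 1·1+5·1 = 6
T: 1·0+5·7+4·1 = 39 | 1·4+5·7 = 39
Z: 1·0+5·1+4·1 = 9 | 1·4+5·1 = 9
gcd(1,5,4,1,5) = 1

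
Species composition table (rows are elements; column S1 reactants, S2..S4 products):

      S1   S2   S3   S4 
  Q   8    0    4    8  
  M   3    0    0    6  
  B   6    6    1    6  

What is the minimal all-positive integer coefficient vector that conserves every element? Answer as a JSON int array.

Q: 6·8 = 48 | 2·0+6·4+3·8 = 48
M: 6·3 = 18 | 2·0+6·0+3·6 = 18
B: 6·6 = 36 | 2·6+6·1+3·6 = 36
gcd(6,2,6,3) = 1

Coefficients: [6, 2, 6, 3]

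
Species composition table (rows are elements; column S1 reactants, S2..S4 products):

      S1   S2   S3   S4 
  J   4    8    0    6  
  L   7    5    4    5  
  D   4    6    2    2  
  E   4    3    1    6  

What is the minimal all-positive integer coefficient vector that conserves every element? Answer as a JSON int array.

Coefficients: [5, 1, 5, 2]

J: 5·4 = 20 | 1·8+5·0+2·6 = 20
L: 5·7 = 35 | 1·5+5·4+2·5 = 35
D: 5·4 = 20 | 1·6+5·2+2·2 = 20
E: 5·4 = 20 | 1·3+5·1+2·6 = 20
gcd(5,1,5,2) = 1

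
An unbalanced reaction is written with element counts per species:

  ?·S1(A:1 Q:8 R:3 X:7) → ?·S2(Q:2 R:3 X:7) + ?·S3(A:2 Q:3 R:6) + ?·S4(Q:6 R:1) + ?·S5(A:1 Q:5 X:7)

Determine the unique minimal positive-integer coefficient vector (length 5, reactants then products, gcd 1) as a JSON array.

A: 5·1 = 5 | 2·0+1·2+3·0+3·1 = 5
Q: 5·8 = 40 | 2·2+1·3+3·6+3·5 = 40
R: 5·3 = 15 | 2·3+1·6+3·1+3·0 = 15
X: 5·7 = 35 | 2·7+1·0+3·0+3·7 = 35
gcd(5,2,1,3,3) = 1

Coefficients: [5, 2, 1, 3, 3]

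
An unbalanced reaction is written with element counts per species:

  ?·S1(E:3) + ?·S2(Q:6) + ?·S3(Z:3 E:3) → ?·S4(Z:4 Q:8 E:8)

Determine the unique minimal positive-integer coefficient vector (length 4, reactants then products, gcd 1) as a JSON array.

Coefficients: [4, 4, 4, 3]

Z: 4·0+4·0+4·3 = 12 | 3·4 = 12
Q: 4·0+4·6+4·0 = 24 | 3·8 = 24
E: 4·3+4·0+4·3 = 24 | 3·8 = 24
gcd(4,4,4,3) = 1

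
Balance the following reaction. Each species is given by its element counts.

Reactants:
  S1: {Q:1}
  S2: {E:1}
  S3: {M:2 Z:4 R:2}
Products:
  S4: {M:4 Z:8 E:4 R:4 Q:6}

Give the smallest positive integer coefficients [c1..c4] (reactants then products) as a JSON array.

Coefficients: [6, 4, 2, 1]

M: 6·0+4·0+2·2 = 4 | 1·4 = 4
Z: 6·0+4·0+2·4 = 8 | 1·8 = 8
E: 6·0+4·1+2·0 = 4 | 1·4 = 4
R: 6·0+4·0+2·2 = 4 | 1·4 = 4
Q: 6·1+4·0+2·0 = 6 | 1·6 = 6
gcd(6,4,2,1) = 1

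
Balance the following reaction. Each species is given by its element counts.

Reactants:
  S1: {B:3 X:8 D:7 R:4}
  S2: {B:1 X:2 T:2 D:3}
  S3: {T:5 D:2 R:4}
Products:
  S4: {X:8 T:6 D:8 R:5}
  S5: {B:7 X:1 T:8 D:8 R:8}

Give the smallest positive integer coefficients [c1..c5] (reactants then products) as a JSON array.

B: 3·3+5·1+6·0 = 14 | 4·0+2·7 = 14
X: 3·8+5·2+6·0 = 34 | 4·8+2·1 = 34
T: 3·0+5·2+6·5 = 40 | 4·6+2·8 = 40
D: 3·7+5·3+6·2 = 48 | 4·8+2·8 = 48
R: 3·4+5·0+6·4 = 36 | 4·5+2·8 = 36
gcd(3,5,6,4,2) = 1

Coefficients: [3, 5, 6, 4, 2]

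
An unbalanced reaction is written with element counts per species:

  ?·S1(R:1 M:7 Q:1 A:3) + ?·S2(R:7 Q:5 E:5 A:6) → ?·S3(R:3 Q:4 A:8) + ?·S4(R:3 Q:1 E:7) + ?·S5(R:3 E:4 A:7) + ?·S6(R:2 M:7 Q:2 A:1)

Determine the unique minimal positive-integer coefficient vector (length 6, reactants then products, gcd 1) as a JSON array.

R: 6·1+3·7 = 27 | 2·3+1·3+2·3+6·2 = 27
M: 6·7+3·0 = 42 | 2·0+1·0+2·0+6·7 = 42
Q: 6·1+3·5 = 21 | 2·4+1·1+2·0+6·2 = 21
E: 6·0+3·5 = 15 | 2·0+1·7+2·4+6·0 = 15
A: 6·3+3·6 = 36 | 2·8+1·0+2·7+6·1 = 36
gcd(6,3,2,1,2,6) = 1

Coefficients: [6, 3, 2, 1, 2, 6]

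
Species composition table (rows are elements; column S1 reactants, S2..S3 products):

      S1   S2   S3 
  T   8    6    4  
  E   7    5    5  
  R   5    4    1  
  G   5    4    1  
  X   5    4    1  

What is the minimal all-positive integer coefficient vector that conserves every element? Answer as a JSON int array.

T: 5·8 = 40 | 6·6+1·4 = 40
E: 5·7 = 35 | 6·5+1·5 = 35
R: 5·5 = 25 | 6·4+1·1 = 25
G: 5·5 = 25 | 6·4+1·1 = 25
X: 5·5 = 25 | 6·4+1·1 = 25
gcd(5,6,1) = 1

Coefficients: [5, 6, 1]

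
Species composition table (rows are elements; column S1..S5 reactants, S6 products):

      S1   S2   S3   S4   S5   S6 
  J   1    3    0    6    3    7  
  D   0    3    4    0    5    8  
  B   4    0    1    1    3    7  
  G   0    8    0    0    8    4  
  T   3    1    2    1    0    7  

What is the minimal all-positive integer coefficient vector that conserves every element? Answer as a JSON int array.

Coefficients: [4, 1, 6, 3, 1, 4]

J: 4·1+1·3+6·0+3·6+1·3 = 28 | 4·7 = 28
D: 4·0+1·3+6·4+3·0+1·5 = 32 | 4·8 = 32
B: 4·4+1·0+6·1+3·1+1·3 = 28 | 4·7 = 28
G: 4·0+1·8+6·0+3·0+1·8 = 16 | 4·4 = 16
T: 4·3+1·1+6·2+3·1+1·0 = 28 | 4·7 = 28
gcd(4,1,6,3,1,4) = 1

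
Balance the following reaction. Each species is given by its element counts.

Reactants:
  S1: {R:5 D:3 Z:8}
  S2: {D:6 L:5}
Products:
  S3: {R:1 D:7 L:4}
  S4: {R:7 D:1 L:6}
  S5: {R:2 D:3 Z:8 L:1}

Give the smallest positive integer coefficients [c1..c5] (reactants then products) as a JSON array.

R: 4·5+6·0 = 20 | 5·1+1·7+4·2 = 20
D: 4·3+6·6 = 48 | 5·7+1·1+4·3 = 48
Z: 4·8+6·0 = 32 | 5·0+1·0+4·8 = 32
L: 4·0+6·5 = 30 | 5·4+1·6+4·1 = 30
gcd(4,6,5,1,4) = 1

Coefficients: [4, 6, 5, 1, 4]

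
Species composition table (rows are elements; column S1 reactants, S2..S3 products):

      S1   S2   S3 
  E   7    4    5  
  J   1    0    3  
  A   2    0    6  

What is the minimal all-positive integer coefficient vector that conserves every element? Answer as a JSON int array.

E: 3·7 = 21 | 4·4+1·5 = 21
J: 3·1 = 3 | 4·0+1·3 = 3
A: 3·2 = 6 | 4·0+1·6 = 6
gcd(3,4,1) = 1

Coefficients: [3, 4, 1]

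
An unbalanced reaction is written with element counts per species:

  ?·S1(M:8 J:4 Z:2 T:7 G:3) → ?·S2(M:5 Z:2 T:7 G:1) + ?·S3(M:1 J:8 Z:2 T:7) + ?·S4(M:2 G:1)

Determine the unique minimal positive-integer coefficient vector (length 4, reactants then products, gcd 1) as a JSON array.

M: 2·8 = 16 | 1·5+1·1+5·2 = 16
J: 2·4 = 8 | 1·0+1·8+5·0 = 8
Z: 2·2 = 4 | 1·2+1·2+5·0 = 4
T: 2·7 = 14 | 1·7+1·7+5·0 = 14
G: 2·3 = 6 | 1·1+1·0+5·1 = 6
gcd(2,1,1,5) = 1

Coefficients: [2, 1, 1, 5]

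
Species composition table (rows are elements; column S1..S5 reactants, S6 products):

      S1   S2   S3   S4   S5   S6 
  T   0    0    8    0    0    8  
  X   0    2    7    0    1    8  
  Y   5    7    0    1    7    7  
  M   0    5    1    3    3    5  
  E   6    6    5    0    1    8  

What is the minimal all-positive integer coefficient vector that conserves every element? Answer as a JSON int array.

T: 1·0+1·0+5·8+2·0+3·0 = 40 | 5·8 = 40
X: 1·0+1·2+5·7+2·0+3·1 = 40 | 5·8 = 40
Y: 1·5+1·7+5·0+2·1+3·7 = 35 | 5·7 = 35
M: 1·0+1·5+5·1+2·3+3·3 = 25 | 5·5 = 25
E: 1·6+1·6+5·5+2·0+3·1 = 40 | 5·8 = 40
gcd(1,1,5,2,3,5) = 1

Coefficients: [1, 1, 5, 2, 3, 5]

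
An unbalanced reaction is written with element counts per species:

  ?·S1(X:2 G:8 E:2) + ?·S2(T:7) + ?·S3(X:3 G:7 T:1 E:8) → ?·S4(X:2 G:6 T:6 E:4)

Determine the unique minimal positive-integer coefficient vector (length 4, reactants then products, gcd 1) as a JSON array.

X: 2·2+4·0+2·3 = 10 | 5·2 = 10
G: 2·8+4·0+2·7 = 30 | 5·6 = 30
T: 2·0+4·7+2·1 = 30 | 5·6 = 30
E: 2·2+4·0+2·8 = 20 | 5·4 = 20
gcd(2,4,2,5) = 1

Coefficients: [2, 4, 2, 5]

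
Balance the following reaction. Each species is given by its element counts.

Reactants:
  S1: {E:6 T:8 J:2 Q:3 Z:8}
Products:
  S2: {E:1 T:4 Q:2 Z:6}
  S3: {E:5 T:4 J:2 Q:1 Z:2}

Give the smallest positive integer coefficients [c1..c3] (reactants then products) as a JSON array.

E: 1·6 = 6 | 1·1+1·5 = 6
T: 1·8 = 8 | 1·4+1·4 = 8
J: 1·2 = 2 | 1·0+1·2 = 2
Q: 1·3 = 3 | 1·2+1·1 = 3
Z: 1·8 = 8 | 1·6+1·2 = 8
gcd(1,1,1) = 1

Coefficients: [1, 1, 1]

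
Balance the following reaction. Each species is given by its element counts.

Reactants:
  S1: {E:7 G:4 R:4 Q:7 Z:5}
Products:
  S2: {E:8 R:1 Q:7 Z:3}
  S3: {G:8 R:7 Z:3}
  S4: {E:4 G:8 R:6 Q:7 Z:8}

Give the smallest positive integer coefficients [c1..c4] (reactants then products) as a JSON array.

Coefficients: [4, 3, 1, 1]

E: 4·7 = 28 | 3·8+1·0+1·4 = 28
G: 4·4 = 16 | 3·0+1·8+1·8 = 16
R: 4·4 = 16 | 3·1+1·7+1·6 = 16
Q: 4·7 = 28 | 3·7+1·0+1·7 = 28
Z: 4·5 = 20 | 3·3+1·3+1·8 = 20
gcd(4,3,1,1) = 1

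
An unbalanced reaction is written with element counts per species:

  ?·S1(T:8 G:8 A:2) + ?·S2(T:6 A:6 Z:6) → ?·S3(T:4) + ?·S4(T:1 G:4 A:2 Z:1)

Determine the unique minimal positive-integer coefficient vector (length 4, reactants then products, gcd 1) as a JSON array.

T: 3·8+1·6 = 30 | 6·4+6·1 = 30
G: 3·8+1·0 = 24 | 6·0+6·4 = 24
A: 3·2+1·6 = 12 | 6·0+6·2 = 12
Z: 3·0+1·6 = 6 | 6·0+6·1 = 6
gcd(3,1,6,6) = 1

Coefficients: [3, 1, 6, 6]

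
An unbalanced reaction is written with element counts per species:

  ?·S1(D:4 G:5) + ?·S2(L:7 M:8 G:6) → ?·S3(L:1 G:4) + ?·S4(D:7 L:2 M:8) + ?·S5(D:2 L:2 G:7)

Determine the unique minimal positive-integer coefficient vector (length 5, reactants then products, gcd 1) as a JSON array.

Coefficients: [5, 2, 4, 2, 3]

D: 5·4+2·0 = 20 | 4·0+2·7+3·2 = 20
L: 5·0+2·7 = 14 | 4·1+2·2+3·2 = 14
M: 5·0+2·8 = 16 | 4·0+2·8+3·0 = 16
G: 5·5+2·6 = 37 | 4·4+2·0+3·7 = 37
gcd(5,2,4,2,3) = 1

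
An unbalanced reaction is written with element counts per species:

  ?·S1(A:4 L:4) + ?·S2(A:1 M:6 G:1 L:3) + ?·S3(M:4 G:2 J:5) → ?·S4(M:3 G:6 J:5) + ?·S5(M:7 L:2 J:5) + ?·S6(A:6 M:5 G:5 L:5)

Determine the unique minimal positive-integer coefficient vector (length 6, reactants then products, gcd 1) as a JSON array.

A: 2·4+4·1+6·0 = 12 | 1·0+5·0+2·6 = 12
M: 2·0+4·6+6·4 = 48 | 1·3+5·7+2·5 = 48
G: 2·0+4·1+6·2 = 16 | 1·6+5·0+2·5 = 16
L: 2·4+4·3+6·0 = 20 | 1·0+5·2+2·5 = 20
J: 2·0+4·0+6·5 = 30 | 1·5+5·5+2·0 = 30
gcd(2,4,6,1,5,2) = 1

Coefficients: [2, 4, 6, 1, 5, 2]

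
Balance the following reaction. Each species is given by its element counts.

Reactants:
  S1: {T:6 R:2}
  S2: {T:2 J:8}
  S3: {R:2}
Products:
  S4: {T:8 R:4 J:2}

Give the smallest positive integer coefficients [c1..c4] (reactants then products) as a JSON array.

T: 5·6+1·2+3·0 = 32 | 4·8 = 32
R: 5·2+1·0+3·2 = 16 | 4·4 = 16
J: 5·0+1·8+3·0 = 8 | 4·2 = 8
gcd(5,1,3,4) = 1

Coefficients: [5, 1, 3, 4]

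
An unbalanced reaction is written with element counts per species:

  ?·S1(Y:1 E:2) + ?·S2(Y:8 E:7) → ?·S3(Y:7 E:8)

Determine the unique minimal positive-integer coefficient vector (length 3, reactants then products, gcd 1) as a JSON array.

Y: 5·1+2·8 = 21 | 3·7 = 21
E: 5·2+2·7 = 24 | 3·8 = 24
gcd(5,2,3) = 1

Coefficients: [5, 2, 3]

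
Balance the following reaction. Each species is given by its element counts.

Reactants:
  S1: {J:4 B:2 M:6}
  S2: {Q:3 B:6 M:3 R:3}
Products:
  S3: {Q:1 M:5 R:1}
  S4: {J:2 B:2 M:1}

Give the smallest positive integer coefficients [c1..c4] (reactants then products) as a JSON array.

Q: 3·0+1·3 = 3 | 3·1+6·0 = 3
J: 3·4+1·0 = 12 | 3·0+6·2 = 12
B: 3·2+1·6 = 12 | 3·0+6·2 = 12
M: 3·6+1·3 = 21 | 3·5+6·1 = 21
R: 3·0+1·3 = 3 | 3·1+6·0 = 3
gcd(3,1,3,6) = 1

Coefficients: [3, 1, 3, 6]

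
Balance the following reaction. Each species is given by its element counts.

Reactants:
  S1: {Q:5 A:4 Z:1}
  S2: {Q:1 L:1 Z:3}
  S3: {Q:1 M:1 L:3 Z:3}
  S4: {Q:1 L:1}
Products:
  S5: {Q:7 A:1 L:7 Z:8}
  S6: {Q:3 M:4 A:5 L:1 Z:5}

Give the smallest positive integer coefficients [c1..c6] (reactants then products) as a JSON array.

Coefficients: [2, 5, 4, 5, 3, 1]

Q: 2·5+5·1+4·1+5·1 = 24 | 3·7+1·3 = 24
M: 2·0+5·0+4·1+5·0 = 4 | 3·0+1·4 = 4
A: 2·4+5·0+4·0+5·0 = 8 | 3·1+1·5 = 8
L: 2·0+5·1+4·3+5·1 = 22 | 3·7+1·1 = 22
Z: 2·1+5·3+4·3+5·0 = 29 | 3·8+1·5 = 29
gcd(2,5,4,5,3,1) = 1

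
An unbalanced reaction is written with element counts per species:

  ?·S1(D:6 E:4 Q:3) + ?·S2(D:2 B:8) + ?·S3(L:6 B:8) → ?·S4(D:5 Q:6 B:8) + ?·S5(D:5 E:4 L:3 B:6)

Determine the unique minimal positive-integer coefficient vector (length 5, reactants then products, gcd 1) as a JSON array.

D: 4·6+3·2+2·0 = 30 | 2·5+4·5 = 30
E: 4·4+3·0+2·0 = 16 | 2·0+4·4 = 16
Q: 4·3+3·0+2·0 = 12 | 2·6+4·0 = 12
L: 4·0+3·0+2·6 = 12 | 2·0+4·3 = 12
B: 4·0+3·8+2·8 = 40 | 2·8+4·6 = 40
gcd(4,3,2,2,4) = 1

Coefficients: [4, 3, 2, 2, 4]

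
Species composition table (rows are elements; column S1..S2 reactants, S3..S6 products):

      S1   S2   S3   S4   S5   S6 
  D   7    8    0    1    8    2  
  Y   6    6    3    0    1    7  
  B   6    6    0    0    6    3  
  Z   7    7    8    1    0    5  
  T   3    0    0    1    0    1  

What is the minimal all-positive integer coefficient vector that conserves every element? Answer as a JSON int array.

Coefficients: [3, 4, 3, 5, 5, 4]

D: 3·7+4·8 = 53 | 3·0+5·1+5·8+4·2 = 53
Y: 3·6+4·6 = 42 | 3·3+5·0+5·1+4·7 = 42
B: 3·6+4·6 = 42 | 3·0+5·0+5·6+4·3 = 42
Z: 3·7+4·7 = 49 | 3·8+5·1+5·0+4·5 = 49
T: 3·3+4·0 = 9 | 3·0+5·1+5·0+4·1 = 9
gcd(3,4,3,5,5,4) = 1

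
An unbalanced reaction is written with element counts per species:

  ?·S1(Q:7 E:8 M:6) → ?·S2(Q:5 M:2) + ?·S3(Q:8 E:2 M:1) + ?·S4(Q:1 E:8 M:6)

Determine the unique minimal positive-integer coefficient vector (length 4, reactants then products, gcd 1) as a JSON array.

Q: 6·7 = 42 | 1·5+4·8+5·1 = 42
E: 6·8 = 48 | 1·0+4·2+5·8 = 48
M: 6·6 = 36 | 1·2+4·1+5·6 = 36
gcd(6,1,4,5) = 1

Coefficients: [6, 1, 4, 5]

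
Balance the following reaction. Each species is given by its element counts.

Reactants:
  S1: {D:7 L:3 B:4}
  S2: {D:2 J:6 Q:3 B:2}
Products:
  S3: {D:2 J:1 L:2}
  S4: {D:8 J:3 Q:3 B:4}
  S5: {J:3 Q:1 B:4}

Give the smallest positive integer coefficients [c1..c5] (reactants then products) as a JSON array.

Coefficients: [4, 4, 6, 3, 3]

D: 4·7+4·2 = 36 | 6·2+3·8+3·0 = 36
J: 4·0+4·6 = 24 | 6·1+3·3+3·3 = 24
Q: 4·0+4·3 = 12 | 6·0+3·3+3·1 = 12
L: 4·3+4·0 = 12 | 6·2+3·0+3·0 = 12
B: 4·4+4·2 = 24 | 6·0+3·4+3·4 = 24
gcd(4,4,6,3,3) = 1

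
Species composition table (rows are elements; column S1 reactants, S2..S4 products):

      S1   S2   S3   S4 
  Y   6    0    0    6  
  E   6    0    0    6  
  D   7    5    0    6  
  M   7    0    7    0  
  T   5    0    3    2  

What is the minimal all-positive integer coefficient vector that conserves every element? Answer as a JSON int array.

Coefficients: [5, 1, 5, 5]

Y: 5·6 = 30 | 1·0+5·0+5·6 = 30
E: 5·6 = 30 | 1·0+5·0+5·6 = 30
D: 5·7 = 35 | 1·5+5·0+5·6 = 35
M: 5·7 = 35 | 1·0+5·7+5·0 = 35
T: 5·5 = 25 | 1·0+5·3+5·2 = 25
gcd(5,1,5,5) = 1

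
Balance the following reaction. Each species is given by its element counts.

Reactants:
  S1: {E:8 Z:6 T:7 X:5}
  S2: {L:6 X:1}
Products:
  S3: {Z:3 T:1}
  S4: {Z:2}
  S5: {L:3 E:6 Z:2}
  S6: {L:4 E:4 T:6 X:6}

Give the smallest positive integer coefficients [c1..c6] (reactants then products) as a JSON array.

Coefficients: [6, 6, 6, 5, 4, 6]

L: 6·0+6·6 = 36 | 6·0+5·0+4·3+6·4 = 36
E: 6·8+6·0 = 48 | 6·0+5·0+4·6+6·4 = 48
Z: 6·6+6·0 = 36 | 6·3+5·2+4·2+6·0 = 36
T: 6·7+6·0 = 42 | 6·1+5·0+4·0+6·6 = 42
X: 6·5+6·1 = 36 | 6·0+5·0+4·0+6·6 = 36
gcd(6,6,6,5,4,6) = 1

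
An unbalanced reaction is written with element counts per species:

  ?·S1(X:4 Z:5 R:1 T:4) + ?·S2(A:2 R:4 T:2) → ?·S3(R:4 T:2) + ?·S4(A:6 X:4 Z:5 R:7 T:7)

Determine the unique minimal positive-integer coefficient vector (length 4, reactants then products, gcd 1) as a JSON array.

A: 2·0+6·2 = 12 | 3·0+2·6 = 12
X: 2·4+6·0 = 8 | 3·0+2·4 = 8
Z: 2·5+6·0 = 10 | 3·0+2·5 = 10
R: 2·1+6·4 = 26 | 3·4+2·7 = 26
T: 2·4+6·2 = 20 | 3·2+2·7 = 20
gcd(2,6,3,2) = 1

Coefficients: [2, 6, 3, 2]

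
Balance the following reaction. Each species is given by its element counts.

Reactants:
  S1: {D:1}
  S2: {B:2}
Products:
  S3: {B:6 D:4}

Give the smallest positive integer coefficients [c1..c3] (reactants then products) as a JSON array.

Coefficients: [4, 3, 1]

B: 4·0+3·2 = 6 | 1·6 = 6
D: 4·1+3·0 = 4 | 1·4 = 4
gcd(4,3,1) = 1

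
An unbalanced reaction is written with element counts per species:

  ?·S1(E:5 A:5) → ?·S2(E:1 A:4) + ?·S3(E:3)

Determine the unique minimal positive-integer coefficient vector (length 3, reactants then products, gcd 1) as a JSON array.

E: 4·5 = 20 | 5·1+5·3 = 20
A: 4·5 = 20 | 5·4+5·0 = 20
gcd(4,5,5) = 1

Coefficients: [4, 5, 5]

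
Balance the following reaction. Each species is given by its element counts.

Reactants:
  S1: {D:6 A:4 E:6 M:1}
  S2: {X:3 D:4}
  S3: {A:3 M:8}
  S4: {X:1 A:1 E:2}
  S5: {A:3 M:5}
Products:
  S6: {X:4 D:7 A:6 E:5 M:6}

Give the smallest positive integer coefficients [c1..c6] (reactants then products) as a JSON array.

X: 3·0+6·3+1·0+6·1+5·0 = 24 | 6·4 = 24
D: 3·6+6·4+1·0+6·0+5·0 = 42 | 6·7 = 42
A: 3·4+6·0+1·3+6·1+5·3 = 36 | 6·6 = 36
E: 3·6+6·0+1·0+6·2+5·0 = 30 | 6·5 = 30
M: 3·1+6·0+1·8+6·0+5·5 = 36 | 6·6 = 36
gcd(3,6,1,6,5,6) = 1

Coefficients: [3, 6, 1, 6, 5, 6]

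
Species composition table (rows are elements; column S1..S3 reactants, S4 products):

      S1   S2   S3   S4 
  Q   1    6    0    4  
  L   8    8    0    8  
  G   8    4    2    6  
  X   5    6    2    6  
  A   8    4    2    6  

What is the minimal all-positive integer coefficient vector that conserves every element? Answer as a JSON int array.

Q: 2·1+3·6+1·0 = 20 | 5·4 = 20
L: 2·8+3·8+1·0 = 40 | 5·8 = 40
G: 2·8+3·4+1·2 = 30 | 5·6 = 30
X: 2·5+3·6+1·2 = 30 | 5·6 = 30
A: 2·8+3·4+1·2 = 30 | 5·6 = 30
gcd(2,3,1,5) = 1

Coefficients: [2, 3, 1, 5]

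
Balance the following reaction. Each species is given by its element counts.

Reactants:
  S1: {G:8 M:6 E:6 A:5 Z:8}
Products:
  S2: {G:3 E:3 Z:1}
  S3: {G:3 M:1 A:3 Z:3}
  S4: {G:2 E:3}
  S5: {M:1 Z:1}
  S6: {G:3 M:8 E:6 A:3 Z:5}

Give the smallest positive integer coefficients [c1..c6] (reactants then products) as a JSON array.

Coefficients: [3, 1, 4, 3, 6, 1]

G: 3·8 = 24 | 1·3+4·3+3·2+6·0+1·3 = 24
M: 3·6 = 18 | 1·0+4·1+3·0+6·1+1·8 = 18
E: 3·6 = 18 | 1·3+4·0+3·3+6·0+1·6 = 18
A: 3·5 = 15 | 1·0+4·3+3·0+6·0+1·3 = 15
Z: 3·8 = 24 | 1·1+4·3+3·0+6·1+1·5 = 24
gcd(3,1,4,3,6,1) = 1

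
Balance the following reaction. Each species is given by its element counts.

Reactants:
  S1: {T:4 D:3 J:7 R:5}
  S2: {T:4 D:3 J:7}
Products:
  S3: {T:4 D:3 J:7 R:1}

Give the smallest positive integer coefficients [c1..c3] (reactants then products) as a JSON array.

T: 1·4+4·4 = 20 | 5·4 = 20
D: 1·3+4·3 = 15 | 5·3 = 15
J: 1·7+4·7 = 35 | 5·7 = 35
R: 1·5+4·0 = 5 | 5·1 = 5
gcd(1,4,5) = 1

Coefficients: [1, 4, 5]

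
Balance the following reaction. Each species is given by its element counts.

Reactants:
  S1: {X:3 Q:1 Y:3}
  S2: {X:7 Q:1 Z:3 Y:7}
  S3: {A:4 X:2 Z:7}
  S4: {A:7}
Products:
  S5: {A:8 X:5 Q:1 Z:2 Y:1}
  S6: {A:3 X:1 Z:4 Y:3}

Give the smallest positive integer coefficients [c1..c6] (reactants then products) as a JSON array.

A: 3·0+2·0+4·4+6·7 = 58 | 5·8+6·3 = 58
X: 3·3+2·7+4·2+6·0 = 31 | 5·5+6·1 = 31
Q: 3·1+2·1+4·0+6·0 = 5 | 5·1+6·0 = 5
Z: 3·0+2·3+4·7+6·0 = 34 | 5·2+6·4 = 34
Y: 3·3+2·7+4·0+6·0 = 23 | 5·1+6·3 = 23
gcd(3,2,4,6,5,6) = 1

Coefficients: [3, 2, 4, 6, 5, 6]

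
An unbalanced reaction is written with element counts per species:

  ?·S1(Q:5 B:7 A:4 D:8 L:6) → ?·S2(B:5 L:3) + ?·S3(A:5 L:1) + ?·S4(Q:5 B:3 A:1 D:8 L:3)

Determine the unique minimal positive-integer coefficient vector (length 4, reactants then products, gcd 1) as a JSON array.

Q: 5·5 = 25 | 4·0+3·0+5·5 = 25
B: 5·7 = 35 | 4·5+3·0+5·3 = 35
A: 5·4 = 20 | 4·0+3·5+5·1 = 20
D: 5·8 = 40 | 4·0+3·0+5·8 = 40
L: 5·6 = 30 | 4·3+3·1+5·3 = 30
gcd(5,4,3,5) = 1

Coefficients: [5, 4, 3, 5]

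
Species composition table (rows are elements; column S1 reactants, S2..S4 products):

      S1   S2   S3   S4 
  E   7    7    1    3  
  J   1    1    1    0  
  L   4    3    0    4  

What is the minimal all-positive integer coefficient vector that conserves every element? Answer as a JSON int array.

Coefficients: [5, 4, 1, 2]

E: 5·7 = 35 | 4·7+1·1+2·3 = 35
J: 5·1 = 5 | 4·1+1·1+2·0 = 5
L: 5·4 = 20 | 4·3+1·0+2·4 = 20
gcd(5,4,1,2) = 1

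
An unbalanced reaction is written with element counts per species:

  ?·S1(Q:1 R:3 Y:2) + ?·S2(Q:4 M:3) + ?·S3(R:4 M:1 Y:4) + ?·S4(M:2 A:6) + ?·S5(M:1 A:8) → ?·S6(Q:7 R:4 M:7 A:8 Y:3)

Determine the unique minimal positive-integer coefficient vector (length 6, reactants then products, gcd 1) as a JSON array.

Coefficients: [4, 6, 1, 4, 1, 4]

Q: 4·1+6·4+1·0+4·0+1·0 = 28 | 4·7 = 28
R: 4·3+6·0+1·4+4·0+1·0 = 16 | 4·4 = 16
M: 4·0+6·3+1·1+4·2+1·1 = 28 | 4·7 = 28
A: 4·0+6·0+1·0+4·6+1·8 = 32 | 4·8 = 32
Y: 4·2+6·0+1·4+4·0+1·0 = 12 | 4·3 = 12
gcd(4,6,1,4,1,4) = 1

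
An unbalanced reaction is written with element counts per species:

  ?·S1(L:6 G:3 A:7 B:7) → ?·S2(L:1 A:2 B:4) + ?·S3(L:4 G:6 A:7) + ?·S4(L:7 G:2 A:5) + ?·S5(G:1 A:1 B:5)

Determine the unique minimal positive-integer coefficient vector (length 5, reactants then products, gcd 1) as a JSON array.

Coefficients: [5, 5, 1, 3, 3]

L: 5·6 = 30 | 5·1+1·4+3·7+3·0 = 30
G: 5·3 = 15 | 5·0+1·6+3·2+3·1 = 15
A: 5·7 = 35 | 5·2+1·7+3·5+3·1 = 35
B: 5·7 = 35 | 5·4+1·0+3·0+3·5 = 35
gcd(5,5,1,3,3) = 1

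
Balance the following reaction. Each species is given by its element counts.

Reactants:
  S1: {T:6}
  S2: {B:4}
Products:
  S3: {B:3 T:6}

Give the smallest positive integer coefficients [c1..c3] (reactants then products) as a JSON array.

B: 4·0+3·4 = 12 | 4·3 = 12
T: 4·6+3·0 = 24 | 4·6 = 24
gcd(4,3,4) = 1

Coefficients: [4, 3, 4]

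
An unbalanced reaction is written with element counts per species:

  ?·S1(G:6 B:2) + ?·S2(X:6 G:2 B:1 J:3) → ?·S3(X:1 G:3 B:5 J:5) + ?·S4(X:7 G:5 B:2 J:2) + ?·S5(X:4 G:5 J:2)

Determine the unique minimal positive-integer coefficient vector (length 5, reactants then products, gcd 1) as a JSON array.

X: 3·0+5·6 = 30 | 1·1+3·7+2·4 = 30
G: 3·6+5·2 = 28 | 1·3+3·5+2·5 = 28
B: 3·2+5·1 = 11 | 1·5+3·2+2·0 = 11
J: 3·0+5·3 = 15 | 1·5+3·2+2·2 = 15
gcd(3,5,1,3,2) = 1

Coefficients: [3, 5, 1, 3, 2]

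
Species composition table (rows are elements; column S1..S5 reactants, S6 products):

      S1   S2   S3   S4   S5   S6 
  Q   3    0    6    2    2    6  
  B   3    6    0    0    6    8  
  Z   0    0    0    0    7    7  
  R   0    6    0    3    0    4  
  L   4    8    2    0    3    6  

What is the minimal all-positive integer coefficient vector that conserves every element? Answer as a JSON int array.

Q: 2·3+1·0+1·6+6·2+6·2 = 36 | 6·6 = 36
B: 2·3+1·6+1·0+6·0+6·6 = 48 | 6·8 = 48
Z: 2·0+1·0+1·0+6·0+6·7 = 42 | 6·7 = 42
R: 2·0+1·6+1·0+6·3+6·0 = 24 | 6·4 = 24
L: 2·4+1·8+1·2+6·0+6·3 = 36 | 6·6 = 36
gcd(2,1,1,6,6,6) = 1

Coefficients: [2, 1, 1, 6, 6, 6]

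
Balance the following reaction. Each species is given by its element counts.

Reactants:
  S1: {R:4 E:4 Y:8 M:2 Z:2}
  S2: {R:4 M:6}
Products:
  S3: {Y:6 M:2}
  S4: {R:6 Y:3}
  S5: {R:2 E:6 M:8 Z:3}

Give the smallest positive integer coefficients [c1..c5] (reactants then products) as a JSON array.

Coefficients: [6, 5, 5, 6, 4]

R: 6·4+5·4 = 44 | 5·0+6·6+4·2 = 44
E: 6·4+5·0 = 24 | 5·0+6·0+4·6 = 24
Y: 6·8+5·0 = 48 | 5·6+6·3+4·0 = 48
M: 6·2+5·6 = 42 | 5·2+6·0+4·8 = 42
Z: 6·2+5·0 = 12 | 5·0+6·0+4·3 = 12
gcd(6,5,5,6,4) = 1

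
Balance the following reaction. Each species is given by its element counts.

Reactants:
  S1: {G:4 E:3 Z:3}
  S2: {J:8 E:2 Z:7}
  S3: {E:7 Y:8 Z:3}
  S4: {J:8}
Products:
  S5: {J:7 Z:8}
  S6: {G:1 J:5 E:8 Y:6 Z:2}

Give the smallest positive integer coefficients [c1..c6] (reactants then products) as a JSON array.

G: 1·4+4·0+3·0+2·0 = 4 | 4·0+4·1 = 4
J: 1·0+4·8+3·0+2·8 = 48 | 4·7+4·5 = 48
E: 1·3+4·2+3·7+2·0 = 32 | 4·0+4·8 = 32
Y: 1·0+4·0+3·8+2·0 = 24 | 4·0+4·6 = 24
Z: 1·3+4·7+3·3+2·0 = 40 | 4·8+4·2 = 40
gcd(1,4,3,2,4,4) = 1

Coefficients: [1, 4, 3, 2, 4, 4]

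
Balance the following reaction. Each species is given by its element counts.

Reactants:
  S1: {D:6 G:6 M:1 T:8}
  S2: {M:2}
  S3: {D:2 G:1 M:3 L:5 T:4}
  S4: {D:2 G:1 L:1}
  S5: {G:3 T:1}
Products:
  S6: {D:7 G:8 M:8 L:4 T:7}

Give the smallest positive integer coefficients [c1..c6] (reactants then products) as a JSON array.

Coefficients: [1, 6, 1, 3, 2, 2]

D: 1·6+6·0+1·2+3·2+2·0 = 14 | 2·7 = 14
G: 1·6+6·0+1·1+3·1+2·3 = 16 | 2·8 = 16
M: 1·1+6·2+1·3+3·0+2·0 = 16 | 2·8 = 16
L: 1·0+6·0+1·5+3·1+2·0 = 8 | 2·4 = 8
T: 1·8+6·0+1·4+3·0+2·1 = 14 | 2·7 = 14
gcd(1,6,1,3,2,2) = 1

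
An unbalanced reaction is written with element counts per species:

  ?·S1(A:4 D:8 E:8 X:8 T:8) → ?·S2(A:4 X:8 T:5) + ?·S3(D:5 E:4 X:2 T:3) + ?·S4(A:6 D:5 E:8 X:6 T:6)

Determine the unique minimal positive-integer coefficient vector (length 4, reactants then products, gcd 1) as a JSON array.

Coefficients: [5, 2, 6, 2]

A: 5·4 = 20 | 2·4+6·0+2·6 = 20
D: 5·8 = 40 | 2·0+6·5+2·5 = 40
E: 5·8 = 40 | 2·0+6·4+2·8 = 40
X: 5·8 = 40 | 2·8+6·2+2·6 = 40
T: 5·8 = 40 | 2·5+6·3+2·6 = 40
gcd(5,2,6,2) = 1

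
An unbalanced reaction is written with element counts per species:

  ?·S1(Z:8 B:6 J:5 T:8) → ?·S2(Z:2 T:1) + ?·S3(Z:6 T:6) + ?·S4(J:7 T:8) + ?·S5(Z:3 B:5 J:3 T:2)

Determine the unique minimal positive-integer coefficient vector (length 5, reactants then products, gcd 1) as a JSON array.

Z: 5·8 = 40 | 2·2+3·6+1·0+6·3 = 40
B: 5·6 = 30 | 2·0+3·0+1·0+6·5 = 30
J: 5·5 = 25 | 2·0+3·0+1·7+6·3 = 25
T: 5·8 = 40 | 2·1+3·6+1·8+6·2 = 40
gcd(5,2,3,1,6) = 1

Coefficients: [5, 2, 3, 1, 6]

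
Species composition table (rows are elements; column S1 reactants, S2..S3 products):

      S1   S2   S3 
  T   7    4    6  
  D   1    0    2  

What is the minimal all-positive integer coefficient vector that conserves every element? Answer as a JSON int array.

Coefficients: [2, 2, 1]

T: 2·7 = 14 | 2·4+1·6 = 14
D: 2·1 = 2 | 2·0+1·2 = 2
gcd(2,2,1) = 1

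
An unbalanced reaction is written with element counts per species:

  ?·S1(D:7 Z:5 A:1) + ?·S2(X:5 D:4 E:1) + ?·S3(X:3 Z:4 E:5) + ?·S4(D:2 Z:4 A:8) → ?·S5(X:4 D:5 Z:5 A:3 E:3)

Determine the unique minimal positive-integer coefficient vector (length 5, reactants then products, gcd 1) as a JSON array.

X: 2·0+3·5+3·3+2·0 = 24 | 6·4 = 24
D: 2·7+3·4+3·0+2·2 = 30 | 6·5 = 30
Z: 2·5+3·0+3·4+2·4 = 30 | 6·5 = 30
A: 2·1+3·0+3·0+2·8 = 18 | 6·3 = 18
E: 2·0+3·1+3·5+2·0 = 18 | 6·3 = 18
gcd(2,3,3,2,6) = 1

Coefficients: [2, 3, 3, 2, 6]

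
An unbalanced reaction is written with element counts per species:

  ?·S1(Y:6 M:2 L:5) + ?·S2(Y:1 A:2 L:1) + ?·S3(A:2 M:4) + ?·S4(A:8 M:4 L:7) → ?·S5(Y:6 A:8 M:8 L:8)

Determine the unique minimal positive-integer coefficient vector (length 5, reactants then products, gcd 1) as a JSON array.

Y: 4·6+6·1+6·0+2·0 = 30 | 5·6 = 30
A: 4·0+6·2+6·2+2·8 = 40 | 5·8 = 40
M: 4·2+6·0+6·4+2·4 = 40 | 5·8 = 40
L: 4·5+6·1+6·0+2·7 = 40 | 5·8 = 40
gcd(4,6,6,2,5) = 1

Coefficients: [4, 6, 6, 2, 5]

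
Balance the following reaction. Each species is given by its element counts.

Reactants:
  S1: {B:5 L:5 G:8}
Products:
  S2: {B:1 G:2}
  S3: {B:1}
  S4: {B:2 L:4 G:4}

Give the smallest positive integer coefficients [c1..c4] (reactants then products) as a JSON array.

B: 4·5 = 20 | 6·1+4·1+5·2 = 20
L: 4·5 = 20 | 6·0+4·0+5·4 = 20
G: 4·8 = 32 | 6·2+4·0+5·4 = 32
gcd(4,6,4,5) = 1

Coefficients: [4, 6, 4, 5]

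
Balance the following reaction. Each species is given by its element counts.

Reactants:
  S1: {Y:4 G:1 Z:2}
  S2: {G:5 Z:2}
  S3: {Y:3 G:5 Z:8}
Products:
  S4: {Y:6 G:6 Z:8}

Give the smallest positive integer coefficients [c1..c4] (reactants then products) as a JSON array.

Coefficients: [3, 1, 2, 3]

Y: 3·4+1·0+2·3 = 18 | 3·6 = 18
G: 3·1+1·5+2·5 = 18 | 3·6 = 18
Z: 3·2+1·2+2·8 = 24 | 3·8 = 24
gcd(3,1,2,3) = 1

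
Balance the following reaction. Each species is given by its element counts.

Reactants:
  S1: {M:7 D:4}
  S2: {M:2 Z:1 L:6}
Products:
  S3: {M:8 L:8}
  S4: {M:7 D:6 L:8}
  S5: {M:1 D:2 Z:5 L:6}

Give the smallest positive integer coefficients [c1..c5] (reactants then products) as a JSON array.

M: 2·7+5·2 = 24 | 2·8+1·7+1·1 = 24
D: 2·4+5·0 = 8 | 2·0+1·6+1·2 = 8
Z: 2·0+5·1 = 5 | 2·0+1·0+1·5 = 5
L: 2·0+5·6 = 30 | 2·8+1·8+1·6 = 30
gcd(2,5,2,1,1) = 1

Coefficients: [2, 5, 2, 1, 1]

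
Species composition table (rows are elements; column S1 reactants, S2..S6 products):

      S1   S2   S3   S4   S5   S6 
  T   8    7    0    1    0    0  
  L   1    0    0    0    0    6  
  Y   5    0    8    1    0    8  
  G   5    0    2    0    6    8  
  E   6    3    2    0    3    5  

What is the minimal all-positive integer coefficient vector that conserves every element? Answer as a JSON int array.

T: 6·8 = 48 | 6·7+2·0+6·1+3·0+1·0 = 48
L: 6·1 = 6 | 6·0+2·0+6·0+3·0+1·6 = 6
Y: 6·5 = 30 | 6·0+2·8+6·1+3·0+1·8 = 30
G: 6·5 = 30 | 6·0+2·2+6·0+3·6+1·8 = 30
E: 6·6 = 36 | 6·3+2·2+6·0+3·3+1·5 = 36
gcd(6,6,2,6,3,1) = 1

Coefficients: [6, 6, 2, 6, 3, 1]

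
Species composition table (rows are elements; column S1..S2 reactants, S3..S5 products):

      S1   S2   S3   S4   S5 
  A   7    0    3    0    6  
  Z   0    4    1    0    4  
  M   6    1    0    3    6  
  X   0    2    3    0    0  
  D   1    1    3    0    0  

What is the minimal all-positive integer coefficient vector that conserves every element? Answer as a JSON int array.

A: 6·7+6·0 = 42 | 4·3+4·0+5·6 = 42
Z: 6·0+6·4 = 24 | 4·1+4·0+5·4 = 24
M: 6·6+6·1 = 42 | 4·0+4·3+5·6 = 42
X: 6·0+6·2 = 12 | 4·3+4·0+5·0 = 12
D: 6·1+6·1 = 12 | 4·3+4·0+5·0 = 12
gcd(6,6,4,4,5) = 1

Coefficients: [6, 6, 4, 4, 5]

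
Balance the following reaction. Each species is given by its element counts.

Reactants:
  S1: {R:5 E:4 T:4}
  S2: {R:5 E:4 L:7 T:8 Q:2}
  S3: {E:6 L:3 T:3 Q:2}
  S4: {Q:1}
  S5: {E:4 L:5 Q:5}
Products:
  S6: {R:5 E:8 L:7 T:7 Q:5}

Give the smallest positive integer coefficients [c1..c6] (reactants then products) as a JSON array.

Coefficients: [3, 3, 2, 5, 3, 6]

R: 3·5+3·5+2·0+5·0+3·0 = 30 | 6·5 = 30
E: 3·4+3·4+2·6+5·0+3·4 = 48 | 6·8 = 48
L: 3·0+3·7+2·3+5·0+3·5 = 42 | 6·7 = 42
T: 3·4+3·8+2·3+5·0+3·0 = 42 | 6·7 = 42
Q: 3·0+3·2+2·2+5·1+3·5 = 30 | 6·5 = 30
gcd(3,3,2,5,3,6) = 1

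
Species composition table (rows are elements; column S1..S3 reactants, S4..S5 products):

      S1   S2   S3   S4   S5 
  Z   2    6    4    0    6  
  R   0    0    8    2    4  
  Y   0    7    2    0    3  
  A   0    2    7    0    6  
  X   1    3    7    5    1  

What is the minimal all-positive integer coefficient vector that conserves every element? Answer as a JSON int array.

Z: 4·2+1·6+4·4 = 30 | 6·0+5·6 = 30
R: 4·0+1·0+4·8 = 32 | 6·2+5·4 = 32
Y: 4·0+1·7+4·2 = 15 | 6·0+5·3 = 15
A: 4·0+1·2+4·7 = 30 | 6·0+5·6 = 30
X: 4·1+1·3+4·7 = 35 | 6·5+5·1 = 35
gcd(4,1,4,6,5) = 1

Coefficients: [4, 1, 4, 6, 5]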